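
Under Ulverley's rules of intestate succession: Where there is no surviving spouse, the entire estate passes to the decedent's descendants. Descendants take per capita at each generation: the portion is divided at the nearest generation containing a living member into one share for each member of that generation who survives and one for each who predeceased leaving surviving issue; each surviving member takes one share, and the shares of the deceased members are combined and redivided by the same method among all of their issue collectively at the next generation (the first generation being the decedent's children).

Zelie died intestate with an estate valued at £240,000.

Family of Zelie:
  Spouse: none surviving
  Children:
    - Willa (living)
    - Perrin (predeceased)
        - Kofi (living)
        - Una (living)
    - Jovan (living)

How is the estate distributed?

The entire £240,000 passes to the descendants.
That amount (£240,000) is divided at the children's generation into 3 shares of £80,000. Willa and Jovan each take £80,000. The remaining share for the deceased Perrin (£80,000) is carried to the next generation.
That pool (£80,000) is divided at the grandchildren's generation equally among Kofi and Una: £40,000 each.

Willa: £80,000; Kofi: £40,000; Una: £40,000; Jovan: £80,000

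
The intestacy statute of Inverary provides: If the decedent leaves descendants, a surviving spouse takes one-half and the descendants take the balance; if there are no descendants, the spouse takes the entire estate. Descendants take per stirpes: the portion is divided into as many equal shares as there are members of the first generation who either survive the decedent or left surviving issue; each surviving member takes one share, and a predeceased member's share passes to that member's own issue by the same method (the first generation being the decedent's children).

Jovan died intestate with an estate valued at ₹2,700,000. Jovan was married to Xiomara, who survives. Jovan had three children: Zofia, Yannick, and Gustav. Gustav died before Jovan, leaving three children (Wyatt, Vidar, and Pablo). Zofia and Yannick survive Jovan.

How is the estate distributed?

Xiomara takes one-half of ₹2,700,000 = ₹1,350,000. The remaining ₹1,350,000 passes to the descendants.
The descendants' portion (₹1,350,000) is divided into 3 shares of ₹450,000: Zofia and Yannick each take ₹450,000; Gustav's ₹450,000 share passes to Gustav's issue.
Gustav's share (₹450,000) is divided into 3 shares of ₹150,000: Wyatt, Vidar, and Pablo each take ₹150,000.

Xiomara: ₹1,350,000; Zofia: ₹450,000; Yannick: ₹450,000; Wyatt: ₹150,000; Vidar: ₹150,000; Pablo: ₹150,000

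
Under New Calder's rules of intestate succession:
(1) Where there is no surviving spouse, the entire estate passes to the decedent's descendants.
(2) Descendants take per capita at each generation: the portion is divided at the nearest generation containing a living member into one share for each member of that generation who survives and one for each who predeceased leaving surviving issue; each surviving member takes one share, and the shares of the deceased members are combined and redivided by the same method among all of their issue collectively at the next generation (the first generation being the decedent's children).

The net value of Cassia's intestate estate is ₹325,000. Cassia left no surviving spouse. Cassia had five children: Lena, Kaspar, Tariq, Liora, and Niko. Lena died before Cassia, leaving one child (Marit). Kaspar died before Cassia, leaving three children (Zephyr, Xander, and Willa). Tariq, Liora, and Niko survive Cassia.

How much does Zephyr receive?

Zephyr receives ₹32,500.

The entire ₹325,000 passes to the descendants.
That amount (₹325,000) is divided at the children's generation into 5 shares of ₹65,000. Tariq, Liora, and Niko each take ₹65,000. The 2 shares of the deceased (Lena and Kaspar) are combined into a pool of ₹130,000.
That pool (₹130,000) is divided at the grandchildren's generation equally among Marit, Zephyr, Xander, and Willa: ₹32,500 each.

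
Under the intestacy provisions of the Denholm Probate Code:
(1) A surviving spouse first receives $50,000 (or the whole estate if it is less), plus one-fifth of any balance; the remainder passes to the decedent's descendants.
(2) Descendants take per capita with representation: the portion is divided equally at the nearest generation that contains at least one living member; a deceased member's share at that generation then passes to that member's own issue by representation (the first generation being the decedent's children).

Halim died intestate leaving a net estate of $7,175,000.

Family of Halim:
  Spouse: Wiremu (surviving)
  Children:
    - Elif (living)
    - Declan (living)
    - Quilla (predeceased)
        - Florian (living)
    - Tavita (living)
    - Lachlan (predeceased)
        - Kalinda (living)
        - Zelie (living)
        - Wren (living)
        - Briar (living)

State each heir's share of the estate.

Wiremu: $1,475,000; Elif: $1,140,000; Declan: $1,140,000; Florian: $1,140,000; Tavita: $1,140,000; Kalinda: $285,000; Zelie: $285,000; Wren: $285,000; Briar: $285,000

Wiremu first takes $50,000, leaving a balance of $7,125,000. Wiremu then takes one-fifth of the balance ($1,425,000), for a total of $1,475,000. The remaining $5,700,000 passes to the descendants.
The descendants' portion ($5,700,000) is divided into 5 shares of $1,140,000: Elif, Declan, and Tavita each take $1,140,000; Quilla's $1,140,000 share passes to Quilla's issue; Lachlan's $1,140,000 share passes to Lachlan's issue.
Quilla's share ($1,140,000) passes entirely to Florian.
Lachlan's share ($1,140,000) is divided into 4 shares of $285,000: Kalinda, Zelie, Wren, and Briar each take $285,000.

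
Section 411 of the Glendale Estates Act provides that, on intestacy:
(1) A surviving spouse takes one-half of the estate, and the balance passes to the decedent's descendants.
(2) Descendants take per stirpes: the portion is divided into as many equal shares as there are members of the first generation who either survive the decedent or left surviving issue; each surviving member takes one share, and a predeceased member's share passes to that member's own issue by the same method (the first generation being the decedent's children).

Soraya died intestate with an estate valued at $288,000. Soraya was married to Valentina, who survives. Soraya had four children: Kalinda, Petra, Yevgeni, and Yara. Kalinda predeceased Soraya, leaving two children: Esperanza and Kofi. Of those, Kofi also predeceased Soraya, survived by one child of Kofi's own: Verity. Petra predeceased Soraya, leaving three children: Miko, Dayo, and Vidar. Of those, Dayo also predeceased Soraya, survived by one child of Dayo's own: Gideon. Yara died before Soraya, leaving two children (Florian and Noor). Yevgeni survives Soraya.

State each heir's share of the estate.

Valentina: $144,000; Esperanza: $18,000; Verity: $18,000; Miko: $12,000; Gideon: $12,000; Vidar: $12,000; Yevgeni: $36,000; Florian: $18,000; Noor: $18,000

Valentina takes one-half of $288,000 = $144,000. The remaining $144,000 passes to the descendants.
The descendants' portion ($144,000) is divided into 4 shares of $36,000: Yevgeni takes $36,000; Kalinda's $36,000 share passes to Kalinda's issue; Petra's $36,000 share passes to Petra's issue; Yara's $36,000 share passes to Yara's issue.
Kalinda's share ($36,000) is divided into 2 shares of $18,000: Esperanza takes $18,000; Kofi's $18,000 share passes to Kofi's issue.
Kofi's share ($18,000) passes entirely to Verity.
Petra's share ($36,000) is divided into 3 shares of $12,000: Miko and Vidar each take $12,000; Dayo's $12,000 share passes to Dayo's issue.
Dayo's share ($12,000) passes entirely to Gideon.
Yara's share ($36,000) is divided into 2 shares of $18,000: Florian and Noor each take $18,000.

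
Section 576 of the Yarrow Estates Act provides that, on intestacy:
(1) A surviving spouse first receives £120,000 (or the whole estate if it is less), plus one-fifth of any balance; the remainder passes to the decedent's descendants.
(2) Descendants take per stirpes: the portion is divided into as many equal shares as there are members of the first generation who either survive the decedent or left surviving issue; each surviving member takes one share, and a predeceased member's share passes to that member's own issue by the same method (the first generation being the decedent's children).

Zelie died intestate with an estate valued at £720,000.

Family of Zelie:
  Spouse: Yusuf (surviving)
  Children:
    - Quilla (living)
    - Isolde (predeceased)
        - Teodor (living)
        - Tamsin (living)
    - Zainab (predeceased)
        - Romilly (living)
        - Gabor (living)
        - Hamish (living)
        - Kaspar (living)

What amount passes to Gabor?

Yusuf first takes £120,000, leaving a balance of £600,000. Yusuf then takes one-fifth of the balance (£120,000), for a total of £240,000. The remaining £480,000 passes to the descendants.
The descendants' portion (£480,000) is divided into 3 shares of £160,000: Quilla takes £160,000; Isolde's £160,000 share passes to Isolde's issue; Zainab's £160,000 share passes to Zainab's issue.
Isolde's share (£160,000) is divided into 2 shares of £80,000: Teodor and Tamsin each take £80,000.
Zainab's share (£160,000) is divided into 4 shares of £40,000: Romilly, Gabor, Hamish, and Kaspar each take £40,000.

Gabor receives £40,000.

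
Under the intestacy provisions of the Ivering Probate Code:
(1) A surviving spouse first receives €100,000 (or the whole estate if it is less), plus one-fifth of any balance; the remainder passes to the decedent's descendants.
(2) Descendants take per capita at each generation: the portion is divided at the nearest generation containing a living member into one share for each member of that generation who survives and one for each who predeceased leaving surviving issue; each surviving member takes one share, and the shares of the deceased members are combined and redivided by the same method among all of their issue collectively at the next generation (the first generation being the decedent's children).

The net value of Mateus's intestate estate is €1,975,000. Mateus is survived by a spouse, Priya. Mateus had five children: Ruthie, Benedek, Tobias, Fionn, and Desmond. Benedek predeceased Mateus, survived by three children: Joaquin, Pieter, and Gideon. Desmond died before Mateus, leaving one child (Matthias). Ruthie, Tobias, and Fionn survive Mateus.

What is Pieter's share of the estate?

Priya first takes €100,000, leaving a balance of €1,875,000. Priya then takes one-fifth of the balance (€375,000), for a total of €475,000. The remaining €1,500,000 passes to the descendants.
The descendants' portion (€1,500,000) is divided at the children's generation into 5 shares of €300,000. Ruthie, Tobias, and Fionn each take €300,000. The 2 shares of the deceased (Benedek and Desmond) are combined into a pool of €600,000.
That pool (€600,000) is divided at the grandchildren's generation equally among Joaquin, Pieter, Gideon, and Matthias: €150,000 each.

Pieter receives €150,000.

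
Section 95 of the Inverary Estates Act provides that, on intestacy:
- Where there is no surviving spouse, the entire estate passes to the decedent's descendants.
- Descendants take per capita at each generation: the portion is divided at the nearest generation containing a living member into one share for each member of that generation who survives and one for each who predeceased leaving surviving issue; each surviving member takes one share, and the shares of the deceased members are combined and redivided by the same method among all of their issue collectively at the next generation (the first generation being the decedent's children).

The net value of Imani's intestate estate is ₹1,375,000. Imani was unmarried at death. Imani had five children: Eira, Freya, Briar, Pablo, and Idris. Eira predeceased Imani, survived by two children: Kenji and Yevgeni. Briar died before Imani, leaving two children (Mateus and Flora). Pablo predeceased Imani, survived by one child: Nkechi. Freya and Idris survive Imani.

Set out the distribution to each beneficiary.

Kenji: ₹165,000; Yevgeni: ₹165,000; Freya: ₹275,000; Mateus: ₹165,000; Flora: ₹165,000; Nkechi: ₹165,000; Idris: ₹275,000

The entire ₹1,375,000 passes to the descendants.
That amount (₹1,375,000) is divided at the children's generation into 5 shares of ₹275,000. Freya and Idris each take ₹275,000. The 3 shares of the deceased (Eira, Briar, and Pablo) are combined into a pool of ₹825,000.
That pool (₹825,000) is divided at the grandchildren's generation equally among Kenji, Yevgeni, Mateus, Flora, and Nkechi: ₹165,000 each.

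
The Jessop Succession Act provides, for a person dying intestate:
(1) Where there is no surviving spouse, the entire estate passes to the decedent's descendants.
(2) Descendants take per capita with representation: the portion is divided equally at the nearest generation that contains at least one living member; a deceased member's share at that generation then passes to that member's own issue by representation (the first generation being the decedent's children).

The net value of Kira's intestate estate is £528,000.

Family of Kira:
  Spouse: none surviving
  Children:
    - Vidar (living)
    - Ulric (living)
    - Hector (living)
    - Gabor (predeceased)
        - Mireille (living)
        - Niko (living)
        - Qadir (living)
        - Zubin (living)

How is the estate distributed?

Vidar: £132,000; Ulric: £132,000; Hector: £132,000; Mireille: £33,000; Niko: £33,000; Qadir: £33,000; Zubin: £33,000

The entire £528,000 passes to the descendants.
That amount (£528,000) is divided into 4 shares of £132,000: Vidar, Ulric, and Hector each take £132,000; Gabor's £132,000 share passes to Gabor's issue.
Gabor's share (£132,000) is divided into 4 shares of £33,000: Mireille, Niko, Qadir, and Zubin each take £33,000.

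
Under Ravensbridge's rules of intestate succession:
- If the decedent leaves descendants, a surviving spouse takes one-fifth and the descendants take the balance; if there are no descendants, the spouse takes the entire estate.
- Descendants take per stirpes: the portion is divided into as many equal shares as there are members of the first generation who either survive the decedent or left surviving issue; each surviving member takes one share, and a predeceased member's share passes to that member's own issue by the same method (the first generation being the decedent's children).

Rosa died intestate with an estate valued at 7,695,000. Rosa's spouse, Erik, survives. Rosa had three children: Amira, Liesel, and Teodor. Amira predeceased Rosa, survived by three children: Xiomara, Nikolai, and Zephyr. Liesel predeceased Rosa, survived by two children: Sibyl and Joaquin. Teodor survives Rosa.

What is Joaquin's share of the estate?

Joaquin receives 1,026,000.

Erik takes one-fifth of 7,695,000 = 1,539,000. The remaining 6,156,000 passes to the descendants.
The descendants' portion (6,156,000) is divided into 3 shares of 2,052,000: Teodor takes 2,052,000; Amira's 2,052,000 share passes to Amira's issue; Liesel's 2,052,000 share passes to Liesel's issue.
Amira's share (2,052,000) is divided into 3 shares of 684,000: Xiomara, Nikolai, and Zephyr each take 684,000.
Liesel's share (2,052,000) is divided into 2 shares of 1,026,000: Sibyl and Joaquin each take 1,026,000.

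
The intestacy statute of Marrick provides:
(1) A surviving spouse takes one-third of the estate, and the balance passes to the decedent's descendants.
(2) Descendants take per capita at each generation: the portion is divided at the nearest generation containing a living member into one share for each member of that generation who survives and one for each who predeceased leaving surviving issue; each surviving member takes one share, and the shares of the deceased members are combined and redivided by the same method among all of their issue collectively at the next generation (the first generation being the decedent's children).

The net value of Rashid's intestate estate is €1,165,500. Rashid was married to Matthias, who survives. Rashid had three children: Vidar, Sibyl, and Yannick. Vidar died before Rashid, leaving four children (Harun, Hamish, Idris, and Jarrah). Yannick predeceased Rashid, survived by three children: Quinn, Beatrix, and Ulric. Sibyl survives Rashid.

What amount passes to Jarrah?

Jarrah receives €74,000.

Matthias takes one-third of €1,165,500 = €388,500. The remaining €777,000 passes to the descendants.
The descendants' portion (€777,000) is divided at the children's generation into 3 shares of €259,000. Sibyl takes €259,000. The 2 shares of the deceased (Vidar and Yannick) are combined into a pool of €518,000.
That pool (€518,000) is divided at the grandchildren's generation equally among Harun, Hamish, Idris, Jarrah, Quinn, Beatrix, and Ulric: €74,000 each.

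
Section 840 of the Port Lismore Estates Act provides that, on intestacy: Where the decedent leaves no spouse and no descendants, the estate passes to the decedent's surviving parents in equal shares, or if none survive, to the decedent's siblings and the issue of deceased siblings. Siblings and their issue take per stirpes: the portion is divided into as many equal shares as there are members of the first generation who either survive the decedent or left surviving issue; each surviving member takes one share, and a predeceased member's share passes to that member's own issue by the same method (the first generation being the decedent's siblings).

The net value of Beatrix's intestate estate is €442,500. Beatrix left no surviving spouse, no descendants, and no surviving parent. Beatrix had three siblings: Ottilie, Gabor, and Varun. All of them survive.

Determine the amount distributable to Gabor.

Gabor receives €147,500.

The entire €442,500 passes to the siblings and their issue.
That amount (€442,500) is divided into 3 shares of €147,500: Ottilie, Gabor, and Varun each take €147,500.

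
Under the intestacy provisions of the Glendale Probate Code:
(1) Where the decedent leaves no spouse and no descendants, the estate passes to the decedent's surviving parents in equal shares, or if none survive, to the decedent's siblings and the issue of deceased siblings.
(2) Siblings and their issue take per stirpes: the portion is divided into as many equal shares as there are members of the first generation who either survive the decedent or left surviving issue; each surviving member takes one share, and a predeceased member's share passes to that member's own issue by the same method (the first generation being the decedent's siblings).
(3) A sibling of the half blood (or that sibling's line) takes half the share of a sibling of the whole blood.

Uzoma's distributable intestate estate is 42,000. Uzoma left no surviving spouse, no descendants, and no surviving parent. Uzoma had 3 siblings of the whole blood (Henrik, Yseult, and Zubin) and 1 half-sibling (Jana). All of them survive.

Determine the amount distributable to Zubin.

Zubin receives 12,000.

The entire 42,000 passes to the siblings and their issue.
Counting each half-blood sibling's line as half a unit, there are 7/2 units in 42,000, so one unit is 12,000. Whole-blood lines (Henrik, Yseult, and Zubin) take 12,000 each; half-blood lines (Jana) take 6,000 each.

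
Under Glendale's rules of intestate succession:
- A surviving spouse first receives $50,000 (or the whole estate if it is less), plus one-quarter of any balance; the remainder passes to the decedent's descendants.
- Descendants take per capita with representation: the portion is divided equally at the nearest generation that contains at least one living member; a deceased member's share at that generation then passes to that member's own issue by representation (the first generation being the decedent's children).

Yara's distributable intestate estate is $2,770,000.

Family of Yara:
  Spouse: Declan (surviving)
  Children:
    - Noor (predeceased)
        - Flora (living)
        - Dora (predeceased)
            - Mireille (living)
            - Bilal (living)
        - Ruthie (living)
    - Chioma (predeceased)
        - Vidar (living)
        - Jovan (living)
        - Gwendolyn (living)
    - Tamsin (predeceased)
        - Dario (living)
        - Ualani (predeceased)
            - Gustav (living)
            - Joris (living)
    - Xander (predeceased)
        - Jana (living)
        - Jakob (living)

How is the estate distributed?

Declan first takes $50,000, leaving a balance of $2,720,000. Declan then takes one-quarter of the balance ($680,000), for a total of $730,000. The remaining $2,040,000 passes to the descendants.
No child survives, so the initial division is made at the grandchildren's generation.
The descendants' portion ($2,040,000) is divided into 10 shares of $204,000: Flora, Ruthie, Vidar, Jovan, Gwendolyn, Dario, Jana, and Jakob each take $204,000; Dora's $204,000 share passes to Dora's issue; Ualani's $204,000 share passes to Ualani's issue.
Dora's share ($204,000) is divided into 2 shares of $102,000: Mireille and Bilal each take $102,000.
Ualani's share ($204,000) is divided into 2 shares of $102,000: Gustav and Joris each take $102,000.

Declan: $730,000; Flora: $204,000; Mireille: $102,000; Bilal: $102,000; Ruthie: $204,000; Vidar: $204,000; Jovan: $204,000; Gwendolyn: $204,000; Dario: $204,000; Gustav: $102,000; Joris: $102,000; Jana: $204,000; Jakob: $204,000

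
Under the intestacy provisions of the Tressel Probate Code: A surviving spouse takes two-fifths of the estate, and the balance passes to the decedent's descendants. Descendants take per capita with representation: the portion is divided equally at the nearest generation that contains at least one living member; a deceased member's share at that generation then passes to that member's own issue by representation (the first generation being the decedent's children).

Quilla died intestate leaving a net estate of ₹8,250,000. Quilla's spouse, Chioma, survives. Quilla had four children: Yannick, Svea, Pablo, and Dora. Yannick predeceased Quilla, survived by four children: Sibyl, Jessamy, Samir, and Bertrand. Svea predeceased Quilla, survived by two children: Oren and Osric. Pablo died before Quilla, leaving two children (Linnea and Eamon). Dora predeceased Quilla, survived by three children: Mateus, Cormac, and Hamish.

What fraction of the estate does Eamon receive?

Chioma takes two-fifths of ₹8,250,000 = ₹3,300,000. The remaining ₹4,950,000 passes to the descendants.
No child survives, so the initial division is made at the grandchildren's generation.
The descendants' portion (₹4,950,000) is divided into 11 shares of ₹450,000: Sibyl, Jessamy, Samir, Bertrand, Oren, Osric, Linnea, Eamon, Mateus, Cormac, and Hamish each take ₹450,000.

Eamon receives 3/55 of the estate.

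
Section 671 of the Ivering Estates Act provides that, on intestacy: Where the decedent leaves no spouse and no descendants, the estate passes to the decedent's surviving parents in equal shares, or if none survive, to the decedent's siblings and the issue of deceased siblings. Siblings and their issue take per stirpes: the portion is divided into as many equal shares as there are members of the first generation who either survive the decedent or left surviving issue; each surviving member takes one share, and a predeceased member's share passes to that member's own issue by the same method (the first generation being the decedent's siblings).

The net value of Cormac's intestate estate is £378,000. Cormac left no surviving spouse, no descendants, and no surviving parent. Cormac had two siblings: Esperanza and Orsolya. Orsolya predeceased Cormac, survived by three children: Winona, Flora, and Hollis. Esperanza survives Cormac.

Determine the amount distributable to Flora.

The entire £378,000 passes to the siblings and their issue.
That amount (£378,000) is divided into 2 shares of £189,000: Esperanza takes £189,000; Orsolya's £189,000 share passes to Orsolya's issue.
Orsolya's share (£189,000) is divided into 3 shares of £63,000: Winona, Flora, and Hollis each take £63,000.

Flora receives £63,000.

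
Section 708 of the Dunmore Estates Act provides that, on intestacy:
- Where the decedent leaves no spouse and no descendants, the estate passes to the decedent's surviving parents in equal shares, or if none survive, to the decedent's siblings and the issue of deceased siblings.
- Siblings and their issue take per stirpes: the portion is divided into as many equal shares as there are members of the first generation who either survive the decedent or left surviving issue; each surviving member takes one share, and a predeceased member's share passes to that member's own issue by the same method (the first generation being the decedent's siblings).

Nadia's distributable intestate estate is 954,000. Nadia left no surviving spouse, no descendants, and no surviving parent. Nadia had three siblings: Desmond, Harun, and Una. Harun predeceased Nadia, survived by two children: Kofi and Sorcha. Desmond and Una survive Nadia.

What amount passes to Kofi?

The entire 954,000 passes to the siblings and their issue.
That amount (954,000) is divided into 3 shares of 318,000: Desmond and Una each take 318,000; Harun's 318,000 share passes to Harun's issue.
Harun's share (318,000) is divided into 2 shares of 159,000: Kofi and Sorcha each take 159,000.

Kofi receives 159,000.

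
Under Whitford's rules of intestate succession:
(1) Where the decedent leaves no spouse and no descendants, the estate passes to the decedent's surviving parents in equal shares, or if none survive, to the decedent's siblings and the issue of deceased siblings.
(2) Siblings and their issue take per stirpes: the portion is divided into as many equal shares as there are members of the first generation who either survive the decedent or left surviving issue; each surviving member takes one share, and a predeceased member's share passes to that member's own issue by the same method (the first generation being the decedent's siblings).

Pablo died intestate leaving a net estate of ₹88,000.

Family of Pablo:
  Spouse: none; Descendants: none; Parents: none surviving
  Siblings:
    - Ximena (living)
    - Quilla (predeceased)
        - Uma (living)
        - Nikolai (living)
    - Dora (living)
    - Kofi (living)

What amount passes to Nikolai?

Nikolai receives ₹11,000.

The entire ₹88,000 passes to the siblings and their issue.
That amount (₹88,000) is divided into 4 shares of ₹22,000: Ximena, Dora, and Kofi each take ₹22,000; Quilla's ₹22,000 share passes to Quilla's issue.
Quilla's share (₹22,000) is divided into 2 shares of ₹11,000: Uma and Nikolai each take ₹11,000.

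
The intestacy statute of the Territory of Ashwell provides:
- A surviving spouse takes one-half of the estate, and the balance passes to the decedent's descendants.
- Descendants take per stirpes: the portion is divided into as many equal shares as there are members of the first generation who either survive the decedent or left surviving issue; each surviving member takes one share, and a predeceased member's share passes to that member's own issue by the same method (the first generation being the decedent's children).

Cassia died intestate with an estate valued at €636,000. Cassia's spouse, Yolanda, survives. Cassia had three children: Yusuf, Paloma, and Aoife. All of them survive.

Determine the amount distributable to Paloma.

Yolanda takes one-half of €636,000 = €318,000. The remaining €318,000 passes to the descendants.
The descendants' portion (€318,000) is divided into 3 shares of €106,000: Yusuf, Paloma, and Aoife each take €106,000.

Paloma receives €106,000.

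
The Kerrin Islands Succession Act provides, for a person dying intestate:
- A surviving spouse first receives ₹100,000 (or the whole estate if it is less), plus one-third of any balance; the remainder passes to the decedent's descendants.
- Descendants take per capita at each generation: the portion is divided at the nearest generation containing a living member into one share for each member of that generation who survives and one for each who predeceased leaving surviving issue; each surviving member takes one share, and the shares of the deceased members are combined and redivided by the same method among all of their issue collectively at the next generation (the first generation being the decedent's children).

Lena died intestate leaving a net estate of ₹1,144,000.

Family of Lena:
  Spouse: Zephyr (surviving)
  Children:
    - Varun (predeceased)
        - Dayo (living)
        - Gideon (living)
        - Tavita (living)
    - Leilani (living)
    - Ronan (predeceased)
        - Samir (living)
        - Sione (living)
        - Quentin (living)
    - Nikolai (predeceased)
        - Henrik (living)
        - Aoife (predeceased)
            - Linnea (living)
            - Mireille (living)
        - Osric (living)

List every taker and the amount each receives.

Zephyr first takes ₹100,000, leaving a balance of ₹1,044,000. Zephyr then takes one-third of the balance (₹348,000), for a total of ₹448,000. The remaining ₹696,000 passes to the descendants.
The descendants' portion (₹696,000) is divided at the children's generation into 4 shares of ₹174,000. Leilani takes ₹174,000. The 3 shares of the deceased (Varun, Ronan, and Nikolai) are combined into a pool of ₹522,000.
That pool (₹522,000) is divided at the grandchildren's generation into 9 shares of ₹58,000. Dayo, Gideon, Tavita, Samir, Sione, Quentin, Henrik, and Osric each take ₹58,000. The remaining share for the deceased Aoife (₹58,000) is carried to the next generation.
That pool (₹58,000) is divided at the great-grandchildren's generation equally among Linnea and Mireille: ₹29,000 each.

Zephyr: ₹448,000; Dayo: ₹58,000; Gideon: ₹58,000; Tavita: ₹58,000; Leilani: ₹174,000; Samir: ₹58,000; Sione: ₹58,000; Quentin: ₹58,000; Henrik: ₹58,000; Linnea: ₹29,000; Mireille: ₹29,000; Osric: ₹58,000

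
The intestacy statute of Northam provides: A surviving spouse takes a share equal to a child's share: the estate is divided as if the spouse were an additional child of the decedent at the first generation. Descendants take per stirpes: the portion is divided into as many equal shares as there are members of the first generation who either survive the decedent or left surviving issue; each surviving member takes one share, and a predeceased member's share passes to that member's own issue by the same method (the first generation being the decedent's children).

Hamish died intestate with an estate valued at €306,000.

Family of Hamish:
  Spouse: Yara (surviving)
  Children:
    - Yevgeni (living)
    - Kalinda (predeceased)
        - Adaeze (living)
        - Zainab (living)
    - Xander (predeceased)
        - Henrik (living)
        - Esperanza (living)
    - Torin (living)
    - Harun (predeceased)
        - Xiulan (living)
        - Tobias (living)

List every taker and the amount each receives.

The spouse counts as an additional share at the children's level, so there are 6 primary shares of €51,000. Yara takes one such share (€51,000).
The children's combined portion (€255,000) is divided into 5 shares of €51,000: Yevgeni and Torin each take €51,000; Kalinda's €51,000 share passes to Kalinda's issue; Xander's €51,000 share passes to Xander's issue; Harun's €51,000 share passes to Harun's issue.
Kalinda's share (€51,000) is divided into 2 shares of €25,500: Adaeze and Zainab each take €25,500.
Xander's share (€51,000) is divided into 2 shares of €25,500: Henrik and Esperanza each take €25,500.
Harun's share (€51,000) is divided into 2 shares of €25,500: Xiulan and Tobias each take €25,500.

Yara: €51,000; Yevgeni: €51,000; Adaeze: €25,500; Zainab: €25,500; Henrik: €25,500; Esperanza: €25,500; Torin: €51,000; Xiulan: €25,500; Tobias: €25,500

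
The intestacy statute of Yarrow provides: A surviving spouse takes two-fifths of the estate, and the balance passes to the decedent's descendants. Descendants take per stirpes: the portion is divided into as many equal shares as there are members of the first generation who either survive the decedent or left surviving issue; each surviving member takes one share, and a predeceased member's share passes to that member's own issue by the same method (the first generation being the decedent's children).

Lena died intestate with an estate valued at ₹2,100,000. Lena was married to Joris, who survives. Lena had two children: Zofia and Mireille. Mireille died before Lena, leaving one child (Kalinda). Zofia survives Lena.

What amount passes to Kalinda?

Kalinda receives ₹630,000.

Joris takes two-fifths of ₹2,100,000 = ₹840,000. The remaining ₹1,260,000 passes to the descendants.
The descendants' portion (₹1,260,000) is divided into 2 shares of ₹630,000: Zofia takes ₹630,000; Mireille's ₹630,000 share passes to Mireille's issue.
Mireille's share (₹630,000) passes entirely to Kalinda.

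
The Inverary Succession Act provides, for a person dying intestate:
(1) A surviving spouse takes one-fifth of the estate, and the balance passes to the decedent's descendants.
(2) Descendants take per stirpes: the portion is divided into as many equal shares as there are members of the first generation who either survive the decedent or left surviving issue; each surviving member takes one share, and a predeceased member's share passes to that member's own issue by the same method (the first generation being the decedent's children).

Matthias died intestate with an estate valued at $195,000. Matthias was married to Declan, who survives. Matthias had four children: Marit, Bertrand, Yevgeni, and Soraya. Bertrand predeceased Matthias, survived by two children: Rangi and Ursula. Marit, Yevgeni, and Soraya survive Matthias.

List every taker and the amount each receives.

Declan takes one-fifth of $195,000 = $39,000. The remaining $156,000 passes to the descendants.
The descendants' portion ($156,000) is divided into 4 shares of $39,000: Marit, Yevgeni, and Soraya each take $39,000; Bertrand's $39,000 share passes to Bertrand's issue.
Bertrand's share ($39,000) is divided into 2 shares of $19,500: Rangi and Ursula each take $19,500.

Declan: $39,000; Marit: $39,000; Rangi: $19,500; Ursula: $19,500; Yevgeni: $39,000; Soraya: $39,000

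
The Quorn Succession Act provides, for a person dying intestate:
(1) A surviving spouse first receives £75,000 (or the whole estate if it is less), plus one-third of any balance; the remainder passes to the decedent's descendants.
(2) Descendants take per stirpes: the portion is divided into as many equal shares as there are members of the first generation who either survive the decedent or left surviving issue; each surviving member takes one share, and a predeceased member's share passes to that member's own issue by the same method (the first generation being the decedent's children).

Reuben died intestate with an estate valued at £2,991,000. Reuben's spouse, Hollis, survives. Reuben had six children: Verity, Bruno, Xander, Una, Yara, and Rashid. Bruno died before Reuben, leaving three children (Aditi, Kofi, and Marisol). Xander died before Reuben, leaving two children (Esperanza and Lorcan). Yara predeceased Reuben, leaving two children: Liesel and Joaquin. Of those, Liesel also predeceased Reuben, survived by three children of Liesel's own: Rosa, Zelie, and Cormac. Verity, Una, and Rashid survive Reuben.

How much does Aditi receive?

Aditi receives £108,000.

Hollis first takes £75,000, leaving a balance of £2,916,000. Hollis then takes one-third of the balance (£972,000), for a total of £1,047,000. The remaining £1,944,000 passes to the descendants.
The descendants' portion (£1,944,000) is divided into 6 shares of £324,000: Verity, Una, and Rashid each take £324,000; Bruno's £324,000 share passes to Bruno's issue; Xander's £324,000 share passes to Xander's issue; Yara's £324,000 share passes to Yara's issue.
Bruno's share (£324,000) is divided into 3 shares of £108,000: Aditi, Kofi, and Marisol each take £108,000.
Xander's share (£324,000) is divided into 2 shares of £162,000: Esperanza and Lorcan each take £162,000.
Yara's share (£324,000) is divided into 2 shares of £162,000: Joaquin takes £162,000; Liesel's £162,000 share passes to Liesel's issue.
Liesel's share (£162,000) is divided into 3 shares of £54,000: Rosa, Zelie, and Cormac each take £54,000.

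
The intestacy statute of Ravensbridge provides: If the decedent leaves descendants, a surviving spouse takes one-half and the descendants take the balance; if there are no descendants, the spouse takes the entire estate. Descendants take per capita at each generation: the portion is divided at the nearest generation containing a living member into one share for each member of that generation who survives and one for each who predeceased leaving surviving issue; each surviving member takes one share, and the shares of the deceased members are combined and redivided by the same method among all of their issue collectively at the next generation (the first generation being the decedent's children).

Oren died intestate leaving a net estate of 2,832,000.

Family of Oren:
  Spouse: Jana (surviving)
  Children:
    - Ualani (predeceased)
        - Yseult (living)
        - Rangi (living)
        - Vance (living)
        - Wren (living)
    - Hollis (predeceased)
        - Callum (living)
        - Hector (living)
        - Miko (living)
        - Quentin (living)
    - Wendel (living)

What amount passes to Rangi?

Rangi receives 118,000.

Jana takes one-half of 2,832,000 = 1,416,000. The remaining 1,416,000 passes to the descendants.
The descendants' portion (1,416,000) is divided at the children's generation into 3 shares of 472,000. Wendel takes 472,000. The 2 shares of the deceased (Ualani and Hollis) are combined into a pool of 944,000.
That pool (944,000) is divided at the grandchildren's generation equally among Yseult, Rangi, Vance, Wren, Callum, Hector, Miko, and Quentin: 118,000 each.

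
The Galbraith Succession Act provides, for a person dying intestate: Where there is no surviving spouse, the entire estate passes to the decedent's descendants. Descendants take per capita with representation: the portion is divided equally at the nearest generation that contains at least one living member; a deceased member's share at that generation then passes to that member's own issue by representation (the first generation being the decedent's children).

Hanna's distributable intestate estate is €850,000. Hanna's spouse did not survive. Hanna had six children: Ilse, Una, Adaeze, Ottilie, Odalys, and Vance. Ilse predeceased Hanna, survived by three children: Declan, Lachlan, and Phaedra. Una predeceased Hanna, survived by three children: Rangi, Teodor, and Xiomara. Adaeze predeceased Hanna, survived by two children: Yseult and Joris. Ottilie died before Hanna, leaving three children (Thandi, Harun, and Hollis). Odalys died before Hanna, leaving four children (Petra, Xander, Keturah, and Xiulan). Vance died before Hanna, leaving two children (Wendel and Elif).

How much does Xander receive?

The entire €850,000 passes to the descendants.
No child survives, so the initial division is made at the grandchildren's generation.
That amount (€850,000) is divided into 17 shares of €50,000: Declan, Lachlan, Phaedra, Rangi, Teodor, Xiomara, Yseult, Joris, Thandi, Harun, Hollis, Petra, Xander, Keturah, Xiulan, Wendel, and Elif each take €50,000.

Xander receives €50,000.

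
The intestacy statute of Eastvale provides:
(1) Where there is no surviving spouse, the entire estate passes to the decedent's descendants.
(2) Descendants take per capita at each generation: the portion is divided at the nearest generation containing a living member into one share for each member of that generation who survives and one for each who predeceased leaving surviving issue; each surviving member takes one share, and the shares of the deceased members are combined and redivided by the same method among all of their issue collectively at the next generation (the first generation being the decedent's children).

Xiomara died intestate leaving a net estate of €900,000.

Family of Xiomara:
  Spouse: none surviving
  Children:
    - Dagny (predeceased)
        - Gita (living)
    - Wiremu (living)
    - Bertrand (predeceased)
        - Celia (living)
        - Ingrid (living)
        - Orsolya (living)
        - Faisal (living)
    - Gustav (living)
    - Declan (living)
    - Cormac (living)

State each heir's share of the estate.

The entire €900,000 passes to the descendants.
That amount (€900,000) is divided at the children's generation into 6 shares of €150,000. Wiremu, Gustav, Declan, and Cormac each take €150,000. The 2 shares of the deceased (Dagny and Bertrand) are combined into a pool of €300,000.
That pool (€300,000) is divided at the grandchildren's generation equally among Gita, Celia, Ingrid, Orsolya, and Faisal: €60,000 each.

Gita: €60,000; Wiremu: €150,000; Celia: €60,000; Ingrid: €60,000; Orsolya: €60,000; Faisal: €60,000; Gustav: €150,000; Declan: €150,000; Cormac: €150,000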